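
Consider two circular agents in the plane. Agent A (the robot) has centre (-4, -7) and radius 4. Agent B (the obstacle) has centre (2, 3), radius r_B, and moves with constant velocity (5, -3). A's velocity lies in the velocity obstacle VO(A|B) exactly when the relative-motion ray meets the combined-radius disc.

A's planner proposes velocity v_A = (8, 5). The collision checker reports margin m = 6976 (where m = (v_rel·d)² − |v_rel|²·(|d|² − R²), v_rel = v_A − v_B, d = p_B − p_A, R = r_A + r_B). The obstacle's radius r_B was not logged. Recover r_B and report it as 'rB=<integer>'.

m = 6976
d = (6, 10);  v_rel = (3, 8),  |v_rel|² = 73
v_rel×d = (3)·(10) − (8)·(6) = -18
since m = R²·73 − (-18)²:  R² = (324 + 6976) / 73 = 100
R = √100 = 10  ⇒  r_B = 10 − 4 = 6

rB=6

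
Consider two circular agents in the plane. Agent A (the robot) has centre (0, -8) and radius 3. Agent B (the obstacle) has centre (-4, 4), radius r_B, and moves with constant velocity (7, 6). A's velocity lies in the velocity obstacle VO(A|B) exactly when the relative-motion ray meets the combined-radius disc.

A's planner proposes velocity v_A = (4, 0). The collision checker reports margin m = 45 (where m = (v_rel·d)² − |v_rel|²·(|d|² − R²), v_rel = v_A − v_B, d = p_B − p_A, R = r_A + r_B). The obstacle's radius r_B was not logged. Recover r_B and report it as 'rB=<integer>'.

m = 45
d = (-4, 12);  v_rel = (-3, -6),  |v_rel|² = 45
v_rel×d = (-3)·(12) − (-6)·(-4) = -60
since m = R²·45 − (-60)²:  R² = (3600 + 45) / 45 = 81
R = √81 = 9  ⇒  r_B = 9 − 3 = 6

rB=6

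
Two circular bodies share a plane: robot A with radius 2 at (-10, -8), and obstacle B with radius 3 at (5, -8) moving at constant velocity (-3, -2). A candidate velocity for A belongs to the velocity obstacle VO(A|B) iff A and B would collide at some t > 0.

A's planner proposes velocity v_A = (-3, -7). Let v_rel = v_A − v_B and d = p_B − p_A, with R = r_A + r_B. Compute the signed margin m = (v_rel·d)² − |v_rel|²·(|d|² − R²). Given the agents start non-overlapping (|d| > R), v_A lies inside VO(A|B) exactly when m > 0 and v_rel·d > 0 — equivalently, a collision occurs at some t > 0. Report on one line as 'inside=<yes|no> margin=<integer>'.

d = (15, 0),  |d|² = 225;  R = 2+3 = 5,  c = 225−5² = 200
v_rel = (0, -5),  |v_rel|² = 25;  v_rel·d = (0)·(15) + (-5)·(0) = 0
25·t² − 0·t + 200 = 0  ⇒  m = 0² − 25·200 = -5000
m = -5000 < 0,  v_rel·d = 0 = 0  ⇒  outside

inside=no margin=-5000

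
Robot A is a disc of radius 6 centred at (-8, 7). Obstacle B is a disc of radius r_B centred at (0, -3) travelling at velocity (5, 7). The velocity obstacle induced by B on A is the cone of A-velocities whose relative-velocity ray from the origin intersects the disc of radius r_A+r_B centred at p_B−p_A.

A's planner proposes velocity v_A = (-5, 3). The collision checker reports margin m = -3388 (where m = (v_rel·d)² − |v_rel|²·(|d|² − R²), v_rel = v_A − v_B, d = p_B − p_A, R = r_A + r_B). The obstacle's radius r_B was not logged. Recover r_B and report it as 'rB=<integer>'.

m = -3388
d = (8, -10);  v_rel = (-10, -4),  |v_rel|² = 116
v_rel×d = (-10)·(-10) − (-4)·(8) = 132
since m = R²·116 − 132²:  R² = (17424 + -3388) / 116 = 121
R = √121 = 11  ⇒  r_B = 11 − 6 = 5

rB=5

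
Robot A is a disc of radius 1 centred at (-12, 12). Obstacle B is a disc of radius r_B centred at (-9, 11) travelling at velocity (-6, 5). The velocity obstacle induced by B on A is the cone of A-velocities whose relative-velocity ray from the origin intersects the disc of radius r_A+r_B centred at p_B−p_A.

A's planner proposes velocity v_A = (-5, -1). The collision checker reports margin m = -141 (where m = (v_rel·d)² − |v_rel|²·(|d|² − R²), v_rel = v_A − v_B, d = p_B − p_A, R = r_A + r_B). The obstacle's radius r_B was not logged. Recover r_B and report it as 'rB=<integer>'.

m = -141
d = (3, -1);  v_rel = (1, -6),  |v_rel|² = 37
v_rel×d = (1)·(-1) − (-6)·(3) = 17
since m = R²·37 − 17²:  R² = (289 + -141) / 37 = 4
R = √4 = 2  ⇒  r_B = 2 − 1 = 1

rB=1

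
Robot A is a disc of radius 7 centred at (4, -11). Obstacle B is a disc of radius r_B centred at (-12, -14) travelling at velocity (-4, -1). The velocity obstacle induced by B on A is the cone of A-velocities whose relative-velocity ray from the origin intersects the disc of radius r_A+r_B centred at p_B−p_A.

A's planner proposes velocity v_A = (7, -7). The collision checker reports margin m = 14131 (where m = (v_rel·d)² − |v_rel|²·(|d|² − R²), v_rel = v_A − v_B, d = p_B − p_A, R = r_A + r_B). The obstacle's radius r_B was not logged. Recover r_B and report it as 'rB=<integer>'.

m = 14131
d = (-16, -3);  v_rel = (11, -6),  |v_rel|² = 157
v_rel×d = (11)·(-3) − (-6)·(-16) = -129
since m = R²·157 − (-129)²:  R² = (16641 + 14131) / 157 = 196
R = √196 = 14  ⇒  r_B = 14 − 7 = 7

rB=7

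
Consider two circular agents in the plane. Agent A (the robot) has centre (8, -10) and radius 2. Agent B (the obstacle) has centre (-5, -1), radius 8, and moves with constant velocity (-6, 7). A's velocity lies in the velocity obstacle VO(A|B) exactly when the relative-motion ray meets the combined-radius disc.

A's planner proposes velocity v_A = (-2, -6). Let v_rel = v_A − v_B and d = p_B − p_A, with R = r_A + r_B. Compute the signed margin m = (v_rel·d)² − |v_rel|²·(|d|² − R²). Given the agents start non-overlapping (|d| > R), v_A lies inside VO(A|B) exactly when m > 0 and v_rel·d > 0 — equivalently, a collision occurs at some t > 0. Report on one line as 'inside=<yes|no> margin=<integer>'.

d = (-13, 9),  |d|² = 250;  R = 2+8 = 10,  c = 250−10² = 150
v_rel = (4, -13),  |v_rel|² = 185;  v_rel·d = (4)·(-13) + (-13)·(9) = -169
185·t² + 338·t + 150 = 0  ⇒  m = (-169)² − 185·150 = 811
m = 811 > 0,  v_rel·d = -169 < 0  ⇒  outside

inside=no margin=811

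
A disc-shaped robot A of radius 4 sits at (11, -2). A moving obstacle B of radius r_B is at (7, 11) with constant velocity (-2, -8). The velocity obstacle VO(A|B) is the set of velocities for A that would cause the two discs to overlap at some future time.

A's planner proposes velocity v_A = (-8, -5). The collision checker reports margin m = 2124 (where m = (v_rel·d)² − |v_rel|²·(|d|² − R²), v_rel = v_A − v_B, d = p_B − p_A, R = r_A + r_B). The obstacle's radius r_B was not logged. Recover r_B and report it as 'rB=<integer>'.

m = 2124
d = (-4, 13);  v_rel = (-6, 3),  |v_rel|² = 45
v_rel×d = (-6)·(13) − (3)·(-4) = -66
since m = R²·45 − (-66)²:  R² = (4356 + 2124) / 45 = 144
R = √144 = 12  ⇒  r_B = 12 − 4 = 8

rB=8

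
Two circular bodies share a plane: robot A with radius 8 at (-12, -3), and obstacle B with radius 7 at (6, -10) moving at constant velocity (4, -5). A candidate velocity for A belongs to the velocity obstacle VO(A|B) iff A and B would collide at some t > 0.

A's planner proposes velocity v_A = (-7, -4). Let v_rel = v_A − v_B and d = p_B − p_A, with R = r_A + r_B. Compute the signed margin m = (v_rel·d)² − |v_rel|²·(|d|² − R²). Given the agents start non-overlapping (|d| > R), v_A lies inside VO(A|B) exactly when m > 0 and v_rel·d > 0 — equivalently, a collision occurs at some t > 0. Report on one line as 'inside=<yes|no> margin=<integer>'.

d = (18, -7),  |d|² = 373;  R = 8+7 = 15,  c = 373−15² = 148
v_rel = (-11, 1),  |v_rel|² = 122;  v_rel·d = (-11)·(18) + (1)·(-7) = -205
122·t² + 410·t + 148 = 0  ⇒  m = (-205)² − 122·148 = 23969
m = 23969 > 0,  v_rel·d = -205 < 0  ⇒  outside

inside=no margin=23969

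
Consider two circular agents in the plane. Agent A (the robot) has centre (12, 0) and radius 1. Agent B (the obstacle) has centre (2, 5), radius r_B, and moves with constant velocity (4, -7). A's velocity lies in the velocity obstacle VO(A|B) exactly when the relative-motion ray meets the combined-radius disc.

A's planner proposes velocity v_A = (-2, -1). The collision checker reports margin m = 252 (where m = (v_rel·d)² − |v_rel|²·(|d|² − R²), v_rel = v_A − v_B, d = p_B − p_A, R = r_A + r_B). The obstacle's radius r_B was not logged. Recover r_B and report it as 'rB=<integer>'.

m = 252
d = (-10, 5);  v_rel = (-6, 6),  |v_rel|² = 72
v_rel×d = (-6)·(5) − (6)·(-10) = 30
since m = R²·72 − 30²:  R² = (900 + 252) / 72 = 16
R = √16 = 4  ⇒  r_B = 4 − 1 = 3

rB=3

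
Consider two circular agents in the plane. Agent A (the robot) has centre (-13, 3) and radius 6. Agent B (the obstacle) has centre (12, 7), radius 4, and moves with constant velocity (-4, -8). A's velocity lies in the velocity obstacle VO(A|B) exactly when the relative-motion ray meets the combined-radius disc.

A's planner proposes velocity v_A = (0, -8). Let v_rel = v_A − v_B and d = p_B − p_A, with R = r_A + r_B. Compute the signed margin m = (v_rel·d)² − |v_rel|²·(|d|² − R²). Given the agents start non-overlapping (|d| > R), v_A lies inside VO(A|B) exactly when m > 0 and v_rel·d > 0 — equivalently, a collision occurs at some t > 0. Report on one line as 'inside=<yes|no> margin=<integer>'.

d = (25, 4),  |d|² = 641;  R = 6+4 = 10,  c = 641−10² = 541
v_rel = (4, 0),  |v_rel|² = 16;  v_rel·d = (4)·(25) + (0)·(4) = 100
16·t² − 200·t + 541 = 0  ⇒  m = 100² − 16·541 = 1344
m = 1344 > 0,  v_rel·d = 100 > 0  ⇒  inside

inside=yes margin=1344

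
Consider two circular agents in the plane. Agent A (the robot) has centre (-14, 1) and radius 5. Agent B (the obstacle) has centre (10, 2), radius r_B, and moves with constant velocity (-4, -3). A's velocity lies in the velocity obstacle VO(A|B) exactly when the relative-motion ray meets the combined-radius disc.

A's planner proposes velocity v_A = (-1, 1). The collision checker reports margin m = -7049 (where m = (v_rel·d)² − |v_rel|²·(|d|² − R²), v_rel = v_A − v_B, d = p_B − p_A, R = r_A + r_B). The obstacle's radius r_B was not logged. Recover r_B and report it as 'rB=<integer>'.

m = -7049
d = (24, 1);  v_rel = (3, 4),  |v_rel|² = 25
v_rel×d = (3)·(1) − (4)·(24) = -93
since m = R²·25 − (-93)²:  R² = (8649 + -7049) / 25 = 64
R = √64 = 8  ⇒  r_B = 8 − 5 = 3

rB=3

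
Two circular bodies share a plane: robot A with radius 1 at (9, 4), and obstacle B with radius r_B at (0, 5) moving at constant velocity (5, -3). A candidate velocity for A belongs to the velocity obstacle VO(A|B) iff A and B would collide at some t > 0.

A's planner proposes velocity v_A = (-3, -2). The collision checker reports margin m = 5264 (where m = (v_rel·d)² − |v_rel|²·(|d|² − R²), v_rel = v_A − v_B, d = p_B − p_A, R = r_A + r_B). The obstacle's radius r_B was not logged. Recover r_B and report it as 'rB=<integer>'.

m = 5264
d = (-9, 1);  v_rel = (-8, 1),  |v_rel|² = 65
v_rel×d = (-8)·(1) − (1)·(-9) = 1
since m = R²·65 − 1²:  R² = (1 + 5264) / 65 = 81
R = √81 = 9  ⇒  r_B = 9 − 1 = 8

rB=8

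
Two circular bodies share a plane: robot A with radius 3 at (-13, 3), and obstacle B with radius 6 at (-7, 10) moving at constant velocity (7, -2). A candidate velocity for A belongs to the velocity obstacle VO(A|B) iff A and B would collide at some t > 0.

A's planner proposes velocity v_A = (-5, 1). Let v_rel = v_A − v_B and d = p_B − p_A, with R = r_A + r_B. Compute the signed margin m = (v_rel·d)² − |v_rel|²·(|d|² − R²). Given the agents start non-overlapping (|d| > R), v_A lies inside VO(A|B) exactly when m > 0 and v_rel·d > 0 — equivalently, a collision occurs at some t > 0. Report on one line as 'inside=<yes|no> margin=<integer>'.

d = (6, 7),  |d|² = 85;  R = 3+6 = 9,  c = 85−9² = 4
v_rel = (-12, 3),  |v_rel|² = 153;  v_rel·d = (-12)·(6) + (3)·(7) = -51
153·t² + 102·t + 4 = 0  ⇒  m = (-51)² − 153·4 = 1989
m = 1989 > 0,  v_rel·d = -51 < 0  ⇒  outside

inside=no margin=1989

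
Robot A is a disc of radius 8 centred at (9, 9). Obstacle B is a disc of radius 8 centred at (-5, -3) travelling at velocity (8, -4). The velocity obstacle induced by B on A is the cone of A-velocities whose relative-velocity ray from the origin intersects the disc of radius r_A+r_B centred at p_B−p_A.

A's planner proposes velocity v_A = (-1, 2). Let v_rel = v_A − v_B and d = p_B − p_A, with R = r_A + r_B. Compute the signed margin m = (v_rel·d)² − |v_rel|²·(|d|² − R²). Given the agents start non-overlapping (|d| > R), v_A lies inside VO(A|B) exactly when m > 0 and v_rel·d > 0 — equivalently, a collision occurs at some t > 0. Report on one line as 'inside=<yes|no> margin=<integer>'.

d = (-14, -12),  |d|² = 340;  R = 8+8 = 16,  c = 340−16² = 84
v_rel = (-9, 6),  |v_rel|² = 117;  v_rel·d = (-9)·(-14) + (6)·(-12) = 54
117·t² − 108·t + 84 = 0  ⇒  m = 54² − 117·84 = -6912
m = -6912 < 0,  v_rel·d = 54 > 0  ⇒  outside

inside=no margin=-6912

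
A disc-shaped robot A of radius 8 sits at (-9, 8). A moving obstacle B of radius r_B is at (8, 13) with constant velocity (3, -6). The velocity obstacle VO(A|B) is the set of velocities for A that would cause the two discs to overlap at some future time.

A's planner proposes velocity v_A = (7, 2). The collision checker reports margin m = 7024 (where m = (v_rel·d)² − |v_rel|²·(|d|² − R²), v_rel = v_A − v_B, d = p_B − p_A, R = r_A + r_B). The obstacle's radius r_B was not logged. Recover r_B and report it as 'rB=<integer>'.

m = 7024
d = (17, 5);  v_rel = (4, 8),  |v_rel|² = 80
v_rel×d = (4)·(5) − (8)·(17) = -116
since m = R²·80 − (-116)²:  R² = (13456 + 7024) / 80 = 256
R = √256 = 16  ⇒  r_B = 16 − 8 = 8

rB=8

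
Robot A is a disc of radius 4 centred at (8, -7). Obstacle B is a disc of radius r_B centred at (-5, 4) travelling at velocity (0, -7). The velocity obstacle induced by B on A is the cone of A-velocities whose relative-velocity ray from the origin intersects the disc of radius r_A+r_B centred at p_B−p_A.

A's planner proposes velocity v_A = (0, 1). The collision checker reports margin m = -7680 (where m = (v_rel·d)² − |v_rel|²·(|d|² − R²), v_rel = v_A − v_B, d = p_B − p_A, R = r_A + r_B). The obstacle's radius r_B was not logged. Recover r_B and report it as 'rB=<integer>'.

m = -7680
d = (-13, 11);  v_rel = (0, 8),  |v_rel|² = 64
v_rel×d = (0)·(11) − (8)·(-13) = 104
since m = R²·64 − 104²:  R² = (10816 + -7680) / 64 = 49
R = √49 = 7  ⇒  r_B = 7 − 4 = 3

rB=3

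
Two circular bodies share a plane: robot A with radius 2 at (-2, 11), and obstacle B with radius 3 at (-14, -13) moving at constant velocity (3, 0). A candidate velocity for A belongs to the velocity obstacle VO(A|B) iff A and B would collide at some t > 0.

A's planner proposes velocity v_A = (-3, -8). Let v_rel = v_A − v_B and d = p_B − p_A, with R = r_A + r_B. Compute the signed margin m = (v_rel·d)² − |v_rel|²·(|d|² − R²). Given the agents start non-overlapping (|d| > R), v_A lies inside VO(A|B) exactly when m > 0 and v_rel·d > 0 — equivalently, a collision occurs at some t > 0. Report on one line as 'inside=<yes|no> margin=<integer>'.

d = (-12, -24),  |d|² = 720;  R = 2+3 = 5,  c = 720−5² = 695
v_rel = (-6, -8),  |v_rel|² = 100;  v_rel·d = (-6)·(-12) + (-8)·(-24) = 264
100·t² − 528·t + 695 = 0  ⇒  m = 264² − 100·695 = 196
m = 196 > 0,  v_rel·d = 264 > 0  ⇒  inside

inside=yes margin=196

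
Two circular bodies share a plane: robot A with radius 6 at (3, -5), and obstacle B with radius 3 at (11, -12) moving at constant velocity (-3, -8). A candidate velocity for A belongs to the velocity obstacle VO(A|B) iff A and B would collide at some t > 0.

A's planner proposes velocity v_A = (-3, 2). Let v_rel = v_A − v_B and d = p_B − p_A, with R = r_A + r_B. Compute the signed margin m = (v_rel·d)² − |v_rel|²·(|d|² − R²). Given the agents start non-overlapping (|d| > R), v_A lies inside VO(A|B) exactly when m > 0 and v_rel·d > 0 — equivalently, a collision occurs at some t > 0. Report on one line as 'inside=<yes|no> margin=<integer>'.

d = (8, -7),  |d|² = 113;  R = 6+3 = 9,  c = 113−9² = 32
v_rel = (0, 10),  |v_rel|² = 100;  v_rel·d = (0)·(8) + (10)·(-7) = -70
100·t² + 140·t + 32 = 0  ⇒  m = (-70)² − 100·32 = 1700
m = 1700 > 0,  v_rel·d = -70 < 0  ⇒  outside

inside=no margin=1700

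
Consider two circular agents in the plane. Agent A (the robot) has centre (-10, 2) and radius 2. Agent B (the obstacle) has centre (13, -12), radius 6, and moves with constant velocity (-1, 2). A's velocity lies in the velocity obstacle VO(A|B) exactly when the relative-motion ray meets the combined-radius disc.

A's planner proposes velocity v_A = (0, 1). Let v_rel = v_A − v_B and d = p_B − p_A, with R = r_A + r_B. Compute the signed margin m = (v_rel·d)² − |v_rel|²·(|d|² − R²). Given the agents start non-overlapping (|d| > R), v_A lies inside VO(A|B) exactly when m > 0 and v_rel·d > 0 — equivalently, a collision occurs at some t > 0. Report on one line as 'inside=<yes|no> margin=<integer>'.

d = (23, -14),  |d|² = 725;  R = 2+6 = 8,  c = 725−8² = 661
v_rel = (1, -1),  |v_rel|² = 2;  v_rel·d = (1)·(23) + (-1)·(-14) = 37
2·t² − 74·t + 661 = 0  ⇒  m = 37² − 2·661 = 47
m = 47 > 0,  v_rel·d = 37 > 0  ⇒  inside

inside=yes margin=47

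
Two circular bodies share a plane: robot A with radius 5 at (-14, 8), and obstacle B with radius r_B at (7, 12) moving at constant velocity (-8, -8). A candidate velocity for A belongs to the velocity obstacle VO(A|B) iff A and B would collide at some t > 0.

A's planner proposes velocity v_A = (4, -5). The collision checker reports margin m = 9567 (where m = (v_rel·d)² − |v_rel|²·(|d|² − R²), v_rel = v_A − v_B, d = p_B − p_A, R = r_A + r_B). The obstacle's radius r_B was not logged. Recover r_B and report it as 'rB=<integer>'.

m = 9567
d = (21, 4);  v_rel = (12, 3),  |v_rel|² = 153
v_rel×d = (12)·(4) − (3)·(21) = -15
since m = R²·153 − (-15)²:  R² = (225 + 9567) / 153 = 64
R = √64 = 8  ⇒  r_B = 8 − 5 = 3

rB=3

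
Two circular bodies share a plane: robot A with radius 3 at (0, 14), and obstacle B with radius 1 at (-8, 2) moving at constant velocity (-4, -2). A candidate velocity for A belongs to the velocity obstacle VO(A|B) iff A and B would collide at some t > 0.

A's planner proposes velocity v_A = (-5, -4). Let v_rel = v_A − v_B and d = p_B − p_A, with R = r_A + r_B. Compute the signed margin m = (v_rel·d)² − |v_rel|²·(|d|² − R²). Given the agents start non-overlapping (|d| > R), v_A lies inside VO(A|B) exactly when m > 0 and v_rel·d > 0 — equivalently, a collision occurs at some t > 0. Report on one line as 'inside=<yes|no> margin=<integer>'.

d = (-8, -12),  |d|² = 208;  R = 3+1 = 4,  c = 208−4² = 192
v_rel = (-1, -2),  |v_rel|² = 5;  v_rel·d = (-1)·(-8) + (-2)·(-12) = 32
5·t² − 64·t + 192 = 0  ⇒  m = 32² − 5·192 = 64
m = 64 > 0,  v_rel·d = 32 > 0  ⇒  inside

inside=yes margin=64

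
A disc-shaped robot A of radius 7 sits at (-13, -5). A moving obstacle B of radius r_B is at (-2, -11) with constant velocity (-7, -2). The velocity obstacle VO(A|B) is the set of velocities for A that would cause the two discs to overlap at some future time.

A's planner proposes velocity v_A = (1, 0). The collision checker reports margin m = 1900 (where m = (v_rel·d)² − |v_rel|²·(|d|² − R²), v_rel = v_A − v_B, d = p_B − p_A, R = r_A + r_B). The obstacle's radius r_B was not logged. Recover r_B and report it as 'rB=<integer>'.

m = 1900
d = (11, -6);  v_rel = (8, 2),  |v_rel|² = 68
v_rel×d = (8)·(-6) − (2)·(11) = -70
since m = R²·68 − (-70)²:  R² = (4900 + 1900) / 68 = 100
R = √100 = 10  ⇒  r_B = 10 − 7 = 3

rB=3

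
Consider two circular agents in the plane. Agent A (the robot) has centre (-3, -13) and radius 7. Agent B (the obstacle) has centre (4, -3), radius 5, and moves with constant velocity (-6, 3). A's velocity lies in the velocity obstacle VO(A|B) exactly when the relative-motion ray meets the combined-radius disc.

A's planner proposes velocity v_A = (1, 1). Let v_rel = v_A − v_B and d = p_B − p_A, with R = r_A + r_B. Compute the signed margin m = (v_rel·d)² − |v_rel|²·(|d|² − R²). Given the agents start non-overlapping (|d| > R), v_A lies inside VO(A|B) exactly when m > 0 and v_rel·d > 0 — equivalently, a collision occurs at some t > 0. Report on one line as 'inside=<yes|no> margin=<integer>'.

d = (7, 10),  |d|² = 149;  R = 7+5 = 12,  c = 149−12² = 5
v_rel = (7, -2),  |v_rel|² = 53;  v_rel·d = (7)·(7) + (-2)·(10) = 29
53·t² − 58·t + 5 = 0  ⇒  m = 29² − 53·5 = 576
m = 576 > 0,  v_rel·d = 29 > 0  ⇒  inside

inside=yes margin=576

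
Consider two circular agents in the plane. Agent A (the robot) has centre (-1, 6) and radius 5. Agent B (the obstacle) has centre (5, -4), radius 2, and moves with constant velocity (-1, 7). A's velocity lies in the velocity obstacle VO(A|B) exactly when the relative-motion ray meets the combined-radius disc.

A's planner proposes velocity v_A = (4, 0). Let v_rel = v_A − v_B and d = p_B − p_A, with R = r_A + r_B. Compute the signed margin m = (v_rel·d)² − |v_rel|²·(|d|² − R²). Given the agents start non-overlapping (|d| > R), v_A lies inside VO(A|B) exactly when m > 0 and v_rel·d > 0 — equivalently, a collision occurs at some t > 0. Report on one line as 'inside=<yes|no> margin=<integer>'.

d = (6, -10),  |d|² = 136;  R = 5+2 = 7,  c = 136−7² = 87
v_rel = (5, -7),  |v_rel|² = 74;  v_rel·d = (5)·(6) + (-7)·(-10) = 100
74·t² − 200·t + 87 = 0  ⇒  m = 100² − 74·87 = 3562
m = 3562 > 0,  v_rel·d = 100 > 0  ⇒  inside

inside=yes margin=3562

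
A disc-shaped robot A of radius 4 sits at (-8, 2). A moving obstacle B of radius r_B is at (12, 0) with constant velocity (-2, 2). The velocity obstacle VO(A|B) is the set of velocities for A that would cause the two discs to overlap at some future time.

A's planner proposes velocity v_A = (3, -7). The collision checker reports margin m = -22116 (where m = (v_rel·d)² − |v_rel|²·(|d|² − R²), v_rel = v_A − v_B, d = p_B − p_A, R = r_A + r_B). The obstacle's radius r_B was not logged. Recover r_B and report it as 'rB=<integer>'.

m = -22116
d = (20, -2);  v_rel = (5, -9),  |v_rel|² = 106
v_rel×d = (5)·(-2) − (-9)·(20) = 170
since m = R²·106 − 170²:  R² = (28900 + -22116) / 106 = 64
R = √64 = 8  ⇒  r_B = 8 − 4 = 4

rB=4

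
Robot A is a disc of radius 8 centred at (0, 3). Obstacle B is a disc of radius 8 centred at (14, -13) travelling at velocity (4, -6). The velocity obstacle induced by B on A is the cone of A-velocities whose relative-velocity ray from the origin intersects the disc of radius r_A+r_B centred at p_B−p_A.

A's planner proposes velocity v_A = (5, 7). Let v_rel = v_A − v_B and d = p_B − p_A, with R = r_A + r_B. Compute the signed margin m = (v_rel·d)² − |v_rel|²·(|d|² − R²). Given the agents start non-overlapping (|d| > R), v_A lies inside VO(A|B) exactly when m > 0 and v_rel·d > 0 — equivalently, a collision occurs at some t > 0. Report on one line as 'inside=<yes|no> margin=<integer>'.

d = (14, -16),  |d|² = 452;  R = 8+8 = 16,  c = 452−16² = 196
v_rel = (1, 13),  |v_rel|² = 170;  v_rel·d = (1)·(14) + (13)·(-16) = -194
170·t² + 388·t + 196 = 0  ⇒  m = (-194)² − 170·196 = 4316
m = 4316 > 0,  v_rel·d = -194 < 0  ⇒  outside

inside=no margin=4316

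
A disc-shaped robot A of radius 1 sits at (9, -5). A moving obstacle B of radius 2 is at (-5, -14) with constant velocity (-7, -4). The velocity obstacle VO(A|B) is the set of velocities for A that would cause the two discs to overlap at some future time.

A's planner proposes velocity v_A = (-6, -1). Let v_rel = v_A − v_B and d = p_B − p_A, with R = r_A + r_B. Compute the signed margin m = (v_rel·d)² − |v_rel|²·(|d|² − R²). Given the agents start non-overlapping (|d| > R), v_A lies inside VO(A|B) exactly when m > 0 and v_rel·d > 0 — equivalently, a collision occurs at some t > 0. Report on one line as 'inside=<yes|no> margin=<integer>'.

d = (-14, -9),  |d|² = 277;  R = 1+2 = 3,  c = 277−3² = 268
v_rel = (1, 3),  |v_rel|² = 10;  v_rel·d = (1)·(-14) + (3)·(-9) = -41
10·t² + 82·t + 268 = 0  ⇒  m = (-41)² − 10·268 = -999
m = -999 < 0,  v_rel·d = -41 < 0  ⇒  outside

inside=no margin=-999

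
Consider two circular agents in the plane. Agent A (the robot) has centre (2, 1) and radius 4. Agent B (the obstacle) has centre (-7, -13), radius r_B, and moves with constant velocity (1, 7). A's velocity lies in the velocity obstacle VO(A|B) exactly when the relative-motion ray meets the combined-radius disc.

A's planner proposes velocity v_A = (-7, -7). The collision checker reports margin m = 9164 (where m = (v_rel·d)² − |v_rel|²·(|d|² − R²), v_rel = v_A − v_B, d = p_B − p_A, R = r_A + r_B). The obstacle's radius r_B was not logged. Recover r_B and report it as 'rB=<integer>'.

m = 9164
d = (-9, -14);  v_rel = (-8, -14),  |v_rel|² = 260
v_rel×d = (-8)·(-14) − (-14)·(-9) = -14
since m = R²·260 − (-14)²:  R² = (196 + 9164) / 260 = 36
R = √36 = 6  ⇒  r_B = 6 − 4 = 2

rB=2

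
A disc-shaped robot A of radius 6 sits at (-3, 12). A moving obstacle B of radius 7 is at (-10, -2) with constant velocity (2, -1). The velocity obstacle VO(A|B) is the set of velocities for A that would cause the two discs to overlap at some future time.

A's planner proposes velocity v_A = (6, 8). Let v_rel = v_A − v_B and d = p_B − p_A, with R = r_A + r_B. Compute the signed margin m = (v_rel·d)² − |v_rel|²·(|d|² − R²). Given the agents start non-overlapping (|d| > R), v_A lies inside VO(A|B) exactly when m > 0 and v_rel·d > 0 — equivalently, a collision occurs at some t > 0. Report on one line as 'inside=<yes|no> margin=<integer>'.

d = (-7, -14),  |d|² = 245;  R = 6+7 = 13,  c = 245−13² = 76
v_rel = (4, 9),  |v_rel|² = 97;  v_rel·d = (4)·(-7) + (9)·(-14) = -154
97·t² + 308·t + 76 = 0  ⇒  m = (-154)² − 97·76 = 16344
m = 16344 > 0,  v_rel·d = -154 < 0  ⇒  outside

inside=no margin=16344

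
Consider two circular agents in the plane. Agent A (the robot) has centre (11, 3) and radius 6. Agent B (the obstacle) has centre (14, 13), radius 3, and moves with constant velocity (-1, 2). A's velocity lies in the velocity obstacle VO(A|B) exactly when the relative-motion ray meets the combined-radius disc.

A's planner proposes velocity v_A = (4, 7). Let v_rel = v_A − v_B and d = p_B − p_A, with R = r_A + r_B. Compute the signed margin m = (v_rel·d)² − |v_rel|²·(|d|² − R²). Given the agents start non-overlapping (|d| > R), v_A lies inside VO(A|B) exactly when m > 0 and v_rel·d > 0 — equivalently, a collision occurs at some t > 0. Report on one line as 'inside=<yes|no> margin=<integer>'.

d = (3, 10),  |d|² = 109;  R = 6+3 = 9,  c = 109−9² = 28
v_rel = (5, 5),  |v_rel|² = 50;  v_rel·d = (5)·(3) + (5)·(10) = 65
50·t² − 130·t + 28 = 0  ⇒  m = 65² − 50·28 = 2825
m = 2825 > 0,  v_rel·d = 65 > 0  ⇒  inside

inside=yes margin=2825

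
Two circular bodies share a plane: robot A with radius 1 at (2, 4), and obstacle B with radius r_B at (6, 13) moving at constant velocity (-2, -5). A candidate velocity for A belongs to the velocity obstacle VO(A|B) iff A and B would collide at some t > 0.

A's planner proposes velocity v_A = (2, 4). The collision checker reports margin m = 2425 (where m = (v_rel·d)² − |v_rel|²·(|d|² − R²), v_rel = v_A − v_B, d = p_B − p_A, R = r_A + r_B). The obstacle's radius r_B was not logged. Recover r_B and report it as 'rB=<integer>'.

m = 2425
d = (4, 9);  v_rel = (4, 9),  |v_rel|² = 97
v_rel×d = (4)·(9) − (9)·(4) = 0
since m = R²·97 − 0²:  R² = (0 + 2425) / 97 = 25
R = √25 = 5  ⇒  r_B = 5 − 1 = 4

rB=4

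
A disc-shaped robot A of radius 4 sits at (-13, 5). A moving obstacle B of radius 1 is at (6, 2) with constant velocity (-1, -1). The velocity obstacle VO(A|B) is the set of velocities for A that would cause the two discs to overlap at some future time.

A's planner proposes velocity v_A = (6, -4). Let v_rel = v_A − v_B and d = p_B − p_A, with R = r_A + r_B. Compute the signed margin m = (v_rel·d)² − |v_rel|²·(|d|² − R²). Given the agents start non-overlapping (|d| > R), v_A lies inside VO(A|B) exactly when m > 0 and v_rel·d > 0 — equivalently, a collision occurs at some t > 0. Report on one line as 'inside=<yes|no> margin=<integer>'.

d = (19, -3),  |d|² = 370;  R = 4+1 = 5,  c = 370−5² = 345
v_rel = (7, -3),  |v_rel|² = 58;  v_rel·d = (7)·(19) + (-3)·(-3) = 142
58·t² − 284·t + 345 = 0  ⇒  m = 142² − 58·345 = 154
m = 154 > 0,  v_rel·d = 142 > 0  ⇒  inside

inside=yes margin=154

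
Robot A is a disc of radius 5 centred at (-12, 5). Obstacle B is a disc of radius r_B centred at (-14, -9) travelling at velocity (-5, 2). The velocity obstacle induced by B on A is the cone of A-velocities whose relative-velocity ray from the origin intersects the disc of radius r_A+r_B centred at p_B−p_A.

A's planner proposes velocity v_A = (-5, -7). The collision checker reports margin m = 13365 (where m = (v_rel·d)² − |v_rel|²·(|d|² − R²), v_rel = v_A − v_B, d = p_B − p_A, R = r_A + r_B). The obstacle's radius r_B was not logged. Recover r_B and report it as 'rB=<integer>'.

m = 13365
d = (-2, -14);  v_rel = (0, -9),  |v_rel|² = 81
v_rel×d = (0)·(-14) − (-9)·(-2) = -18
since m = R²·81 − (-18)²:  R² = (324 + 13365) / 81 = 169
R = √169 = 13  ⇒  r_B = 13 − 5 = 8

rB=8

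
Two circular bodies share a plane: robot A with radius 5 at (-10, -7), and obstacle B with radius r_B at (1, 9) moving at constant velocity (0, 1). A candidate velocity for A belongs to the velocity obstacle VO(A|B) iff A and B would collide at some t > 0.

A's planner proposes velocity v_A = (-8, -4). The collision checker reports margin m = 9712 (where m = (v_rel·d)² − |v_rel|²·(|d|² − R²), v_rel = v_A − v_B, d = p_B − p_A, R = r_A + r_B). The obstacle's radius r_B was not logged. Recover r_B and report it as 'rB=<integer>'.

m = 9712
d = (11, 16);  v_rel = (-8, -5),  |v_rel|² = 89
v_rel×d = (-8)·(16) − (-5)·(11) = -73
since m = R²·89 − (-73)²:  R² = (5329 + 9712) / 89 = 169
R = √169 = 13  ⇒  r_B = 13 − 5 = 8

rB=8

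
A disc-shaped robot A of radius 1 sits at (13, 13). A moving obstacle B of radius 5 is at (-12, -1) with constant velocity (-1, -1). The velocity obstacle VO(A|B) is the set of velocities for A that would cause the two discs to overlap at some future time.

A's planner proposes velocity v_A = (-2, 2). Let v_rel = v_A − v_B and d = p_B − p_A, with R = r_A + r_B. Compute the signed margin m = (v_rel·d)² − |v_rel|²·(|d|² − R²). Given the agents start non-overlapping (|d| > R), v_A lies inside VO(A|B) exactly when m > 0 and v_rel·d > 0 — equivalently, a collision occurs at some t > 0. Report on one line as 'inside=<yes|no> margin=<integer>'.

d = (-25, -14),  |d|² = 821;  R = 1+5 = 6,  c = 821−6² = 785
v_rel = (-1, 3),  |v_rel|² = 10;  v_rel·d = (-1)·(-25) + (3)·(-14) = -17
10·t² + 34·t + 785 = 0  ⇒  m = (-17)² − 10·785 = -7561
m = -7561 < 0,  v_rel·d = -17 < 0  ⇒  outside

inside=no margin=-7561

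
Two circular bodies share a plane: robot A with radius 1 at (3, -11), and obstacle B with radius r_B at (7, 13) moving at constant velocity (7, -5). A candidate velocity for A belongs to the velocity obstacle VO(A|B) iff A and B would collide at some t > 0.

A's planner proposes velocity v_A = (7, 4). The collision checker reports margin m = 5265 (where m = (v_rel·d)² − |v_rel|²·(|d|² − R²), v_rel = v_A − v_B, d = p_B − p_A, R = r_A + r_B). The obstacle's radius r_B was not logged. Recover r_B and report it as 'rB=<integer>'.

m = 5265
d = (4, 24);  v_rel = (0, 9),  |v_rel|² = 81
v_rel×d = (0)·(24) − (9)·(4) = -36
since m = R²·81 − (-36)²:  R² = (1296 + 5265) / 81 = 81
R = √81 = 9  ⇒  r_B = 9 − 1 = 8

rB=8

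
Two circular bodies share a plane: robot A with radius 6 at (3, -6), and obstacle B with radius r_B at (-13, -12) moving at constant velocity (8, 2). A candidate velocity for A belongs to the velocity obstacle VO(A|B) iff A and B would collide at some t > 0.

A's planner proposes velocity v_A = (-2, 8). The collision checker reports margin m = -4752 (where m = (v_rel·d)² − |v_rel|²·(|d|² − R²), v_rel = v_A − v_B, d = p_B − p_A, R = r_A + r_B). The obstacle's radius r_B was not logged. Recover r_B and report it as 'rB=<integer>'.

m = -4752
d = (-16, -6);  v_rel = (-10, 6),  |v_rel|² = 136
v_rel×d = (-10)·(-6) − (6)·(-16) = 156
since m = R²·136 − 156²:  R² = (24336 + -4752) / 136 = 144
R = √144 = 12  ⇒  r_B = 12 − 6 = 6

rB=6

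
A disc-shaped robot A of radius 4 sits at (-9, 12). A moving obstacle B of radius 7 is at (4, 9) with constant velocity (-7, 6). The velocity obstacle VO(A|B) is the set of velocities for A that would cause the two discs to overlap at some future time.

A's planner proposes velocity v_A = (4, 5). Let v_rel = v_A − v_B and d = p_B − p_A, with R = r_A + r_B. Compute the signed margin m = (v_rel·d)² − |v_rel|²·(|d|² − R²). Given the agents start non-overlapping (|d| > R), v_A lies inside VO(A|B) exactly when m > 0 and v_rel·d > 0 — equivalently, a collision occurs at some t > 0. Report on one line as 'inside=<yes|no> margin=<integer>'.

d = (13, -3),  |d|² = 178;  R = 4+7 = 11,  c = 178−11² = 57
v_rel = (11, -1),  |v_rel|² = 122;  v_rel·d = (11)·(13) + (-1)·(-3) = 146
122·t² − 292·t + 57 = 0  ⇒  m = 146² − 122·57 = 14362
m = 14362 > 0,  v_rel·d = 146 > 0  ⇒  inside

inside=yes margin=14362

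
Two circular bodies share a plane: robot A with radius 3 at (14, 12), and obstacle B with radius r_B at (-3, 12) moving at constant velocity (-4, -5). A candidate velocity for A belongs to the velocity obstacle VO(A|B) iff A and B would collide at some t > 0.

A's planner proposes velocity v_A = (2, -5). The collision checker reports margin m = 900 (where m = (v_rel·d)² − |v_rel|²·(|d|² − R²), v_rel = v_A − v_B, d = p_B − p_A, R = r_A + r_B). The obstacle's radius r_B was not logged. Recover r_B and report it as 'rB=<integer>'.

m = 900
d = (-17, 0);  v_rel = (6, 0),  |v_rel|² = 36
v_rel×d = (6)·(0) − (0)·(-17) = 0
since m = R²·36 − 0²:  R² = (0 + 900) / 36 = 25
R = √25 = 5  ⇒  r_B = 5 − 3 = 2

rB=2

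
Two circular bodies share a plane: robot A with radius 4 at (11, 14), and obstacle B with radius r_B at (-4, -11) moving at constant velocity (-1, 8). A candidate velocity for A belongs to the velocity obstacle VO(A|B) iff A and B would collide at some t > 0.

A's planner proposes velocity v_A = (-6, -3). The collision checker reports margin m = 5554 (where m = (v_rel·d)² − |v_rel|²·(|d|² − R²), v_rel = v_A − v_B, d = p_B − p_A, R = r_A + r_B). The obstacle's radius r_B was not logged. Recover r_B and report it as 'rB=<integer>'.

m = 5554
d = (-15, -25);  v_rel = (-5, -11),  |v_rel|² = 146
v_rel×d = (-5)·(-25) − (-11)·(-15) = -40
since m = R²·146 − (-40)²:  R² = (1600 + 5554) / 146 = 49
R = √49 = 7  ⇒  r_B = 7 − 4 = 3

rB=3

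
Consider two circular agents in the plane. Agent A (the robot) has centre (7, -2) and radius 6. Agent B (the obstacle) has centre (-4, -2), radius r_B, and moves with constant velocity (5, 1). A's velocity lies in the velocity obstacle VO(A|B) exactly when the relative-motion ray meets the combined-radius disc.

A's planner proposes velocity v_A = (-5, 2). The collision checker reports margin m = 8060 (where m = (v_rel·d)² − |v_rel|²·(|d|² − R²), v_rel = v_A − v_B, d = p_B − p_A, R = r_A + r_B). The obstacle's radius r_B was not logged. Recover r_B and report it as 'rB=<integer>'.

m = 8060
d = (-11, 0);  v_rel = (-10, 1),  |v_rel|² = 101
v_rel×d = (-10)·(0) − (1)·(-11) = 11
since m = R²·101 − 11²:  R² = (121 + 8060) / 101 = 81
R = √81 = 9  ⇒  r_B = 9 − 6 = 3

rB=3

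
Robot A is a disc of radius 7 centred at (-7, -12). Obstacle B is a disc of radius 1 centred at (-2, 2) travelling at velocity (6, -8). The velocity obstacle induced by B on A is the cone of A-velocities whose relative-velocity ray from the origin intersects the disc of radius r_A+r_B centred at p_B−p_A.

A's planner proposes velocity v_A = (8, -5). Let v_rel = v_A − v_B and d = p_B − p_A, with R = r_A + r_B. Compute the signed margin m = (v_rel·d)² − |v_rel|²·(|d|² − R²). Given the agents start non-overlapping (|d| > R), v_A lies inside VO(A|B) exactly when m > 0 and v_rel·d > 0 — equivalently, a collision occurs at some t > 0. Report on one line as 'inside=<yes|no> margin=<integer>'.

d = (5, 14),  |d|² = 221;  R = 7+1 = 8,  c = 221−8² = 157
v_rel = (2, 3),  |v_rel|² = 13;  v_rel·d = (2)·(5) + (3)·(14) = 52
13·t² − 104·t + 157 = 0  ⇒  m = 52² − 13·157 = 663
m = 663 > 0,  v_rel·d = 52 > 0  ⇒  inside

inside=yes margin=663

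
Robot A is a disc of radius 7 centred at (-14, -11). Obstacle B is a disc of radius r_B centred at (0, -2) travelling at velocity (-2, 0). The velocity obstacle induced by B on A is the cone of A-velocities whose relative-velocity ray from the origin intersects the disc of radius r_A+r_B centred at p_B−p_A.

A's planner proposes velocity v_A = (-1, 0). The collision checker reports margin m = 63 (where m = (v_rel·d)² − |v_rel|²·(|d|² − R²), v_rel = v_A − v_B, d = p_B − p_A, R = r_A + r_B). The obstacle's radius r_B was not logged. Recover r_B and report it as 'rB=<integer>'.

m = 63
d = (14, 9);  v_rel = (1, 0),  |v_rel|² = 1
v_rel×d = (1)·(9) − (0)·(14) = 9
since m = R²·1 − 9²:  R² = (81 + 63) / 1 = 144
R = √144 = 12  ⇒  r_B = 12 − 7 = 5

rB=5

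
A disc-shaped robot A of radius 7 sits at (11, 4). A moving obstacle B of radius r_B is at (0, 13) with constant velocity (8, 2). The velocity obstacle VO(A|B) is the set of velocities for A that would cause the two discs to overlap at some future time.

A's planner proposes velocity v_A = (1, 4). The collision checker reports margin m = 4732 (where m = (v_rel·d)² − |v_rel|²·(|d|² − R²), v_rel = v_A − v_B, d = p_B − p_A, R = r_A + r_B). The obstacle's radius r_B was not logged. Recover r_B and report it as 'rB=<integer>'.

m = 4732
d = (-11, 9);  v_rel = (-7, 2),  |v_rel|² = 53
v_rel×d = (-7)·(9) − (2)·(-11) = -41
since m = R²·53 − (-41)²:  R² = (1681 + 4732) / 53 = 121
R = √121 = 11  ⇒  r_B = 11 − 7 = 4

rB=4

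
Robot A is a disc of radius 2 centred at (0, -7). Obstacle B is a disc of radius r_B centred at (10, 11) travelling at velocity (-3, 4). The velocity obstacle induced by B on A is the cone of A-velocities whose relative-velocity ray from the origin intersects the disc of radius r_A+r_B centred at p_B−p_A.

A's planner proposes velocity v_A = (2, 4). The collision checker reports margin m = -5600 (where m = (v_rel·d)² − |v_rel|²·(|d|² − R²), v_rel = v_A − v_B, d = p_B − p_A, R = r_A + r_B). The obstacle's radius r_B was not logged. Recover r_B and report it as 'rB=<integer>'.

m = -5600
d = (10, 18);  v_rel = (5, 0),  |v_rel|² = 25
v_rel×d = (5)·(18) − (0)·(10) = 90
since m = R²·25 − 90²:  R² = (8100 + -5600) / 25 = 100
R = √100 = 10  ⇒  r_B = 10 − 2 = 8

rB=8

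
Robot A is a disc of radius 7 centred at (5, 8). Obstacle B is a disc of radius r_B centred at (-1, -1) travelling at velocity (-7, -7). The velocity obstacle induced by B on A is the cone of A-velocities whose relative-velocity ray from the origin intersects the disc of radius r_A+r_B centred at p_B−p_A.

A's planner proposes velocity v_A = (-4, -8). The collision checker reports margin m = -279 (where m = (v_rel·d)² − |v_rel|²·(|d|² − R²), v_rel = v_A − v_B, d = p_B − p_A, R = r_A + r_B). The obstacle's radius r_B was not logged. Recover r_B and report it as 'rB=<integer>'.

m = -279
d = (-6, -9);  v_rel = (3, -1),  |v_rel|² = 10
v_rel×d = (3)·(-9) − (-1)·(-6) = -33
since m = R²·10 − (-33)²:  R² = (1089 + -279) / 10 = 81
R = √81 = 9  ⇒  r_B = 9 − 7 = 2

rB=2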